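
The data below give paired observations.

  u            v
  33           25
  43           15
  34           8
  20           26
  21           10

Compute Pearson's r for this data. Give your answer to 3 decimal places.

-0.200

n = 5, Σu = 151, Σv = 84, Σu² = 4935, Σv² = 1690, Σuv = 2472
nΣuv − ΣuΣv = 12360 − 12684 = -324
nΣu² − (Σu)² = 24675 − 22801 = 1874; nΣv² − (Σv)² = 8450 − 7056 = 1394
r = -324 / √(1874 × 1394) = -324 / 1616.2784 ≈ -0.200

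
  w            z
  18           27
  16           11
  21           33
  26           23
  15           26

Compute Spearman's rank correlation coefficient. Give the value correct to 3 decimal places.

Rank w: 3, 2, 4, 5, 1
Rank z: 4, 1, 5, 2, 3
d = rank(w) − rank(z): -1, 1, -1, 3, -2; Σd² = 16
ρ = 1 − 6Σd² / [n(n²−1)] = 1 − 6×16 / (5×24) = 1 − 96/120 ≈ 0.200

0.200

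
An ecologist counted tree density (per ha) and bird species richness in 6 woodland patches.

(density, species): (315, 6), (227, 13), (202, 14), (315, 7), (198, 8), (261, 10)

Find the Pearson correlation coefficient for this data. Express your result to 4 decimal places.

-0.7000

n = 6, Σx = 1518, Σy = 58, Σx² = 398108, Σy² = 614, Σxy = 14068
nΣxy − ΣxΣy = 84408 − 88044 = -3636
nΣx² − (Σx)² = 2388648 − 2304324 = 84324; nΣy² − (Σy)² = 3684 − 3364 = 320
r = -3636 / √(84324 × 320) = -3636 / 5194.5818 ≈ -0.7000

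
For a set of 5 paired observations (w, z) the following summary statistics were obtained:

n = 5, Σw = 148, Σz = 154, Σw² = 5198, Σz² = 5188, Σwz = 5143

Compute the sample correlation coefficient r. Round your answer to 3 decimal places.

r = (nΣwz − ΣwΣz) / √[(nΣw² − (Σw)²)(nΣz² − (Σz)²)]
Numerator: 5×5143 − 148×154 = 2923
Denominator: √[(25990 − 21904)(25940 − 23716)] = √[4086 × 2224] = 3014.5089
r = 2923 / 3014.5089 ≈ 0.970

0.970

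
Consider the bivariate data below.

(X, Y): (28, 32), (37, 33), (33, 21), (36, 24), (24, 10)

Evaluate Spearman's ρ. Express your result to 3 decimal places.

Rank X: 2, 5, 3, 4, 1
Rank Y: 4, 5, 2, 3, 1
d = rank(X) − rank(Y): -2, 0, 1, 1, 0; Σd² = 6
ρ = 1 − 6Σd² / [n(n²−1)] = 1 − 6×6 / (5×24) = 1 − 36/120 ≈ 0.700

0.700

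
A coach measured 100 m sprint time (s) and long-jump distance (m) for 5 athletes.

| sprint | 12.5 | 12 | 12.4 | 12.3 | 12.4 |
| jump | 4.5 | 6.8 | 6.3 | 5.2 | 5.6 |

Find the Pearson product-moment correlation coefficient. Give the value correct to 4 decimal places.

-0.7448

n = 5, Σx = 61.6, Σy = 28.4, Σx² = 759.06, Σy² = 164.58, Σxy = 349.37
nΣxy − ΣxΣy = 1746.85 − 1749.44 = -2.59
nΣx² − (Σx)² = 3795.3 − 3794.56 = 0.74; nΣy² − (Σy)² = 822.9 − 806.56 = 16.34
r = -2.59 / √(0.74 × 16.34) = -2.59 / 3.4773 ≈ -0.7448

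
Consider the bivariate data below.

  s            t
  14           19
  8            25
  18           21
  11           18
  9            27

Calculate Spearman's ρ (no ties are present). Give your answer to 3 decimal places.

-0.500

Rank s: 4, 1, 5, 3, 2
Rank t: 2, 4, 3, 1, 5
d = rank(s) − rank(t): 2, -3, 2, 2, -3; Σd² = 30
ρ = 1 − 6Σd² / [n(n²−1)] = 1 − 6×30 / (5×24) = 1 − 180/120 ≈ -0.500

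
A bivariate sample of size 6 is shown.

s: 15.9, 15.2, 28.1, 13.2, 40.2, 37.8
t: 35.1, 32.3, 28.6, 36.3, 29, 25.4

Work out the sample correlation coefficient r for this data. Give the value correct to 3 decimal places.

-0.883

n = 6, Σs = 150.4, Σt = 186.7, Σs² = 4492.58, Σt² = 5897.11, Σst = 4457.79
nΣst − ΣsΣt = 26746.74 − 28079.68 = -1332.94
nΣs² − (Σs)² = 26955.48 − 22620.16 = 4335.32; nΣt² − (Σt)² = 35382.66 − 34856.89 = 525.77
r = -1332.94 / √(4335.32 × 525.77) = -1332.94 / 1509.7620 ≈ -0.883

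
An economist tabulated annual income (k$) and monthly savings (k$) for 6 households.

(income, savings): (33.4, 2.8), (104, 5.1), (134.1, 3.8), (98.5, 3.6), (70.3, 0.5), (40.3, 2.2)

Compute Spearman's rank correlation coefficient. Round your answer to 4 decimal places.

0.7143

Rank income: 1, 5, 6, 4, 3, 2
Rank savings: 3, 6, 5, 4, 1, 2
d = rank(income) − rank(savings): -2, -1, 1, 0, 2, 0; Σd² = 10
ρ = 1 − 6Σd² / [n(n²−1)] = 1 − 6×10 / (6×35) = 1 − 60/210 ≈ 0.7143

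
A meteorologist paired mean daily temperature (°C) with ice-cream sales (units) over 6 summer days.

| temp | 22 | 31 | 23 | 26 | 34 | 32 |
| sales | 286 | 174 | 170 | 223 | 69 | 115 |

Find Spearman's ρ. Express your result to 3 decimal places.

Rank temp: 1, 4, 2, 3, 6, 5
Rank sales: 6, 4, 3, 5, 1, 2
d = rank(temp) − rank(sales): -5, 0, -1, -2, 5, 3; Σd² = 64
ρ = 1 − 6Σd² / [n(n²−1)] = 1 − 6×64 / (6×35) = 1 − 384/210 ≈ -0.829

-0.829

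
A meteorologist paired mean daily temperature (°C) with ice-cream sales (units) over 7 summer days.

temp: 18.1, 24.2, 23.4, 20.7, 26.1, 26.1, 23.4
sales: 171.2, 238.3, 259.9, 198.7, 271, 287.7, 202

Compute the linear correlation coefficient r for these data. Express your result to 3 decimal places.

0.902

n = 7, Σx = 162, Σy = 1628.8, Σx² = 3799.28, Σy² = 390142.32, Σxy = 38369.2
nΣxy − ΣxΣy = 268584.4 − 263865.6 = 4718.8
nΣx² − (Σx)² = 26594.96 − 26244 = 350.96; nΣy² − (Σy)² = 2730996.24 − 2652989.44 = 78006.8
r = 4718.8 / √(350.96 × 78006.8) = 4718.8 / 5232.3290 ≈ 0.902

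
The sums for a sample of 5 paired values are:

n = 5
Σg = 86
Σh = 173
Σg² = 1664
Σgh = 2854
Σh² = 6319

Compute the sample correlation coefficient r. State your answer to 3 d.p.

-0.490

r = (nΣgh − ΣgΣh) / √[(nΣg² − (Σg)²)(nΣh² − (Σh)²)]
Numerator: 5×2854 − 86×173 = -608
Denominator: √[(8320 − 7396)(31595 − 29929)] = √[924 × 1666] = 1240.7191
r = -608 / 1240.7191 ≈ -0.490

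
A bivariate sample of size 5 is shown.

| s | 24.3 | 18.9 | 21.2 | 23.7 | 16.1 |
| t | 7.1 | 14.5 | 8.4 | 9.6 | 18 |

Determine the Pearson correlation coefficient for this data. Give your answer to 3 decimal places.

n = 5, Σs = 104.2, Σt = 57.6, Σs² = 2218.04, Σt² = 747.38, Σst = 1141.98
nΣst − ΣsΣt = 5709.9 − 6001.92 = -292.02
nΣs² − (Σs)² = 11090.2 − 10857.64 = 232.56; nΣt² − (Σt)² = 3736.9 − 3317.76 = 419.14
r = -292.02 / √(232.56 × 419.14) = -292.02 / 312.2102 ≈ -0.935

-0.935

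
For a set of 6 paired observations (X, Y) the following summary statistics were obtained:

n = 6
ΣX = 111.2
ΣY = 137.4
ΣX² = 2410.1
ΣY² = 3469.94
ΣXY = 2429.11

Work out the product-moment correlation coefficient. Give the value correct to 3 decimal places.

r = (nΣXY − ΣXΣY) / √[(nΣX² − (ΣX)²)(nΣY² − (ΣY)²)]
Numerator: 6×2429.11 − 111.2×137.4 = -704.22
Denominator: √[(14460.6 − 12365.44)(20819.64 − 18878.76)] = √[2095.16 × 1940.88] = 2016.5451
r = -704.22 / 2016.5451 ≈ -0.349

-0.349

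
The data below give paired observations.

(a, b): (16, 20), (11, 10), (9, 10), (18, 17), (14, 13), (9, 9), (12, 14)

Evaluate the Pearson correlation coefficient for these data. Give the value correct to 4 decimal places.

0.8849

n = 7, Σa = 89, Σb = 93, Σa² = 1203, Σb² = 1335, Σab = 1257
nΣab − ΣaΣb = 8799 − 8277 = 522
nΣa² − (Σa)² = 8421 − 7921 = 500; nΣb² − (Σb)² = 9345 − 8649 = 696
r = 522 / √(500 × 696) = 522 / 589.9152 ≈ 0.8849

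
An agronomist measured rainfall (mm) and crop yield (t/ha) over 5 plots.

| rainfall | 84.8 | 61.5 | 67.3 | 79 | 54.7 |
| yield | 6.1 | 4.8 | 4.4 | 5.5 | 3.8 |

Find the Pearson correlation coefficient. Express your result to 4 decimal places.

n = 5, Σx = 347.3, Σy = 24.6, Σx² = 24735.67, Σy² = 124.3, Σxy = 1750.96
nΣxy − ΣxΣy = 8754.8 − 8543.58 = 211.22
nΣx² − (Σx)² = 123678.35 − 120617.29 = 3061.06; nΣy² − (Σy)² = 621.5 − 605.16 = 16.34
r = 211.22 / √(3061.06 × 16.34) = 211.22 / 223.6464 ≈ 0.9444

0.9444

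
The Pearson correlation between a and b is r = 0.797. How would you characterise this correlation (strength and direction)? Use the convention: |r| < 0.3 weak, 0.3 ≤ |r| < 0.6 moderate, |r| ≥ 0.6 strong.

strong positive

r = 0.797 > 0 so the relationship is positive.
|r| = 0.797, which falls in the strong range.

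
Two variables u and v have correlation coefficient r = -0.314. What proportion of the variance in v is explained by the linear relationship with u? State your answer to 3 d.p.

0.099

r² = (-0.314)² = 0.099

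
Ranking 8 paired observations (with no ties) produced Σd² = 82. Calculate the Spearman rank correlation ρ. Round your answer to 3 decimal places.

ρ = 1 − 6Σd² / [n(n²−1)] = 1 − 6×82 / (8×63)
  = 1 − 492/504 = 1 − 0.9762 ≈ 0.024

0.024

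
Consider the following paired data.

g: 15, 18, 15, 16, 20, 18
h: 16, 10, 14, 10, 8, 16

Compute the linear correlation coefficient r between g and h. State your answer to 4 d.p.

-0.5806

n = 6, Σg = 102, Σh = 74, Σg² = 1754, Σh² = 972, Σgh = 1238
nΣgh − ΣgΣh = 7428 − 7548 = -120
nΣg² − (Σg)² = 10524 − 10404 = 120; nΣh² − (Σh)² = 5832 − 5476 = 356
r = -120 / √(120 × 356) = -120 / 206.6882 ≈ -0.5806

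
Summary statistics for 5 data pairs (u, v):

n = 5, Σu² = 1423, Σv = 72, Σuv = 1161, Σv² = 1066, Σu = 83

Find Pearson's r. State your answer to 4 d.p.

r = (nΣuv − ΣuΣv) / √[(nΣu² − (Σu)²)(nΣv² − (Σv)²)]
Numerator: 5×1161 − 83×72 = -171
Denominator: √[(7115 − 6889)(5330 − 5184)] = √[226 × 146] = 181.6480
r = -171 / 181.6480 ≈ -0.9414

-0.9414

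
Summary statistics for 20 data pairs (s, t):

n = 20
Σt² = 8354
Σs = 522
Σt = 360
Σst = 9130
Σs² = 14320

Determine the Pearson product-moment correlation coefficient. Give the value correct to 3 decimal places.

r = (nΣst − ΣsΣt) / √[(nΣs² − (Σs)²)(nΣt² − (Σt)²)]
Numerator: 20×9130 − 522×360 = -5320
Denominator: √[(286400 − 272484)(167080 − 129600)] = √[13916 × 37480] = 22837.9439
r = -5320 / 22837.9439 ≈ -0.233

-0.233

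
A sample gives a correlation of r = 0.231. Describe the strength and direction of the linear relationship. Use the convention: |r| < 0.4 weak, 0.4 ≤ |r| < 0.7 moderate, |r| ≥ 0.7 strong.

r = 0.231 > 0 so the relationship is positive.
|r| = 0.231, which falls in the weak range.

weak positive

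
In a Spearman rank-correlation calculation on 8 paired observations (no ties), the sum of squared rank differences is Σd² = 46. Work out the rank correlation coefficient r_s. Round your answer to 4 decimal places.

0.4524

ρ = 1 − 6Σd² / [n(n²−1)] = 1 − 6×46 / (8×63)
  = 1 − 276/504 = 1 − 0.54762 ≈ 0.4524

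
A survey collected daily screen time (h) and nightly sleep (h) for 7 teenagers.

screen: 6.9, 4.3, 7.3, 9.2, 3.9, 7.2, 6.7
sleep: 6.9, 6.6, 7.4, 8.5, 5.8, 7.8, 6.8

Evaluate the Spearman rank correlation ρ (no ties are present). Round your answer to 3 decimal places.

Rank screen: 4, 2, 6, 7, 1, 5, 3
Rank sleep: 4, 2, 5, 7, 1, 6, 3
d = rank(screen) − rank(sleep): 0, 0, 1, 0, 0, -1, 0; Σd² = 2
ρ = 1 − 6Σd² / [n(n²−1)] = 1 − 6×2 / (7×48) = 1 − 12/336 ≈ 0.964

0.964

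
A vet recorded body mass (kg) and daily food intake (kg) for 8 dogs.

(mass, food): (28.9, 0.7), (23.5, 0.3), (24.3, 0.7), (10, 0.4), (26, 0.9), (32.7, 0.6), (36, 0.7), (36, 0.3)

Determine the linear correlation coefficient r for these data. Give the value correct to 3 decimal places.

n = 8, Σx = 217.4, Σy = 4.6, Σx² = 6415.24, Σy² = 2.98, Σxy = 127.31
nΣxy − ΣxΣy = 1018.48 − 1000.04 = 18.44
nΣx² − (Σx)² = 51321.92 − 47262.76 = 4059.16; nΣy² − (Σy)² = 23.84 − 21.16 = 2.68
r = 18.44 / √(4059.16 × 2.68) = 18.44 / 104.3003 ≈ 0.177

0.177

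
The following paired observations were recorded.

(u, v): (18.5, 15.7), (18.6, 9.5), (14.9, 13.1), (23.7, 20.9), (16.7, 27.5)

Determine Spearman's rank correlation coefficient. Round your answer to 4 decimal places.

Rank u: 3, 4, 1, 5, 2
Rank v: 3, 1, 2, 4, 5
d = rank(u) − rank(v): 0, 3, -1, 1, -3; Σd² = 20
ρ = 1 − 6Σd² / [n(n²−1)] = 1 − 6×20 / (5×24) = 1 − 120/120 ≈ 0.0000

0.0000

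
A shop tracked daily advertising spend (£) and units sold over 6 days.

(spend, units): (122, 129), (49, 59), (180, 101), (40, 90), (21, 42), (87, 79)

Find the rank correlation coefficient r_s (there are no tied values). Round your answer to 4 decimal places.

Rank spend: 5, 3, 6, 2, 1, 4
Rank units: 6, 2, 5, 4, 1, 3
d = rank(spend) − rank(units): -1, 1, 1, -2, 0, 1; Σd² = 8
ρ = 1 − 6Σd² / [n(n²−1)] = 1 − 6×8 / (6×35) = 1 − 48/210 ≈ 0.7714

0.7714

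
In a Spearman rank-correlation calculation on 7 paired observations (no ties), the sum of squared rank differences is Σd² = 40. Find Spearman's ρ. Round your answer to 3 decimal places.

0.286

ρ = 1 − 6Σd² / [n(n²−1)] = 1 − 6×40 / (7×48)
  = 1 − 240/336 = 1 − 0.7143 ≈ 0.286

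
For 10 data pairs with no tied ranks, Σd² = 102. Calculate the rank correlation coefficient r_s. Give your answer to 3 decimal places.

ρ = 1 − 6Σd² / [n(n²−1)] = 1 − 6×102 / (10×99)
  = 1 − 612/990 = 1 − 0.6182 ≈ 0.382

0.382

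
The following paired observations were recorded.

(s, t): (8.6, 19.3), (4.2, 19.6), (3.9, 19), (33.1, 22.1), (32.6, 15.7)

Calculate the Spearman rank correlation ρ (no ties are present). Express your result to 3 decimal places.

Rank s: 3, 2, 1, 5, 4
Rank t: 3, 4, 2, 5, 1
d = rank(s) − rank(t): 0, -2, -1, 0, 3; Σd² = 14
ρ = 1 − 6Σd² / [n(n²−1)] = 1 − 6×14 / (5×24) = 1 − 84/120 ≈ 0.300

0.300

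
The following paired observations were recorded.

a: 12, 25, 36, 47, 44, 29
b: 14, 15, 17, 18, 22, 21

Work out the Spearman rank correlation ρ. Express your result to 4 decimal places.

0.7143

Rank a: 1, 2, 4, 6, 5, 3
Rank b: 1, 2, 3, 4, 6, 5
d = rank(a) − rank(b): 0, 0, 1, 2, -1, -2; Σd² = 10
ρ = 1 − 6Σd² / [n(n²−1)] = 1 − 6×10 / (6×35) = 1 − 60/210 ≈ 0.7143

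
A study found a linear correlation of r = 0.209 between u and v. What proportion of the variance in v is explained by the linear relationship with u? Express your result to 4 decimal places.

0.0437

r² = (0.209)² = 0.0437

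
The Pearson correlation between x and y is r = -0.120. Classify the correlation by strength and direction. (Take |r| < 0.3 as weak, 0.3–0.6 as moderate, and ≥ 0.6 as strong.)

r = -0.120 < 0 so the relationship is negative.
|r| = 0.120, which falls in the weak range.

weak negative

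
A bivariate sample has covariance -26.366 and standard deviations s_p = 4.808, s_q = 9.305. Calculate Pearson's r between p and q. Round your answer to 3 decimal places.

-0.589

r = Cov(p,q) / (s_p · s_q) = -26.366 / (4.808 × 9.305)
  = -26.366 / 44.7384 ≈ -0.589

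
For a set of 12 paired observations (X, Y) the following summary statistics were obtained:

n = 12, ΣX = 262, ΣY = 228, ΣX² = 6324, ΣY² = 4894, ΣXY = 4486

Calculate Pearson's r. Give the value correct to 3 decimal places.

r = (nΣXY − ΣXΣY) / √[(nΣX² − (ΣX)²)(nΣY² − (ΣY)²)]
Numerator: 12×4486 − 262×228 = -5904
Denominator: √[(75888 − 68644)(58728 − 51984)] = √[7244 × 6744] = 6989.5305
r = -5904 / 6989.5305 ≈ -0.845

-0.845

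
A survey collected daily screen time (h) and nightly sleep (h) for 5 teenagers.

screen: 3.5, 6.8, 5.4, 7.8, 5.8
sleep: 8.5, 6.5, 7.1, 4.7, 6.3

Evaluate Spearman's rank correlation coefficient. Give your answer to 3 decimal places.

Rank screen: 1, 4, 2, 5, 3
Rank sleep: 5, 3, 4, 1, 2
d = rank(screen) − rank(sleep): -4, 1, -2, 4, 1; Σd² = 38
ρ = 1 − 6Σd² / [n(n²−1)] = 1 − 6×38 / (5×24) = 1 − 228/120 ≈ -0.900

-0.900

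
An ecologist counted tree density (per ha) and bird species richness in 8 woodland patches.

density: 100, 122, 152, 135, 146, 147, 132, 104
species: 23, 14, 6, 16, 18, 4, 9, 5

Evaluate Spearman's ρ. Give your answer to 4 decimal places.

Rank density: 1, 3, 8, 5, 6, 7, 4, 2
Rank species: 8, 5, 3, 6, 7, 1, 4, 2
d = rank(density) − rank(species): -7, -2, 5, -1, -1, 6, 0, 0; Σd² = 116
ρ = 1 − 6Σd² / [n(n²−1)] = 1 − 6×116 / (8×63) = 1 − 696/504 ≈ -0.3810

-0.3810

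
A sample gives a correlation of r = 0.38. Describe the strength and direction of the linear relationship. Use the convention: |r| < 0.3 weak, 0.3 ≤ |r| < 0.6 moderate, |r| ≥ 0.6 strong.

moderate positive

r = 0.38 > 0 so the relationship is positive.
|r| = 0.38, which falls in the moderate range.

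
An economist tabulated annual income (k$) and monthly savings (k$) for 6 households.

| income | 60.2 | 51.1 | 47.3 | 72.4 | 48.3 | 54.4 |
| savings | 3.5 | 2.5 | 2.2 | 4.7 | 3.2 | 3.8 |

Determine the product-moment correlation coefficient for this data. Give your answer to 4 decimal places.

0.8701

n = 6, Σx = 333.7, Σy = 19.9, Σx² = 19006.55, Σy² = 70.11, Σxy = 1144.07
nΣxy − ΣxΣy = 6864.42 − 6640.63 = 223.79
nΣx² − (Σx)² = 114039.3 − 111355.69 = 2683.61; nΣy² − (Σy)² = 420.66 − 396.01 = 24.65
r = 223.79 / √(2683.61 × 24.65) = 223.79 / 257.1983 ≈ 0.8701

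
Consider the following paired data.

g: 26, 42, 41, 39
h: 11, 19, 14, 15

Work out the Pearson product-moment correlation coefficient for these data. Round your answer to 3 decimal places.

n = 4, Σg = 148, Σh = 59, Σg² = 5642, Σh² = 903, Σgh = 2243
nΣgh − ΣgΣh = 8972 − 8732 = 240
nΣg² − (Σg)² = 22568 − 21904 = 664; nΣh² − (Σh)² = 3612 − 3481 = 131
r = 240 / √(664 × 131) = 240 / 294.9305 ≈ 0.814

0.814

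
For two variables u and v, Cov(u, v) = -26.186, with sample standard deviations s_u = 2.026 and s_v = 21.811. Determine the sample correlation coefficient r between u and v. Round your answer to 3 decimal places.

-0.593

r = Cov(u,v) / (s_u · s_v) = -26.186 / (2.026 × 21.811)
  = -26.186 / 44.1891 ≈ -0.593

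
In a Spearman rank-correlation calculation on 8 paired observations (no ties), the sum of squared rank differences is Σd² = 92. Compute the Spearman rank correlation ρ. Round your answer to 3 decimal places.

-0.095

ρ = 1 − 6Σd² / [n(n²−1)] = 1 − 6×92 / (8×63)
  = 1 − 552/504 = 1 − 1.0952 ≈ -0.095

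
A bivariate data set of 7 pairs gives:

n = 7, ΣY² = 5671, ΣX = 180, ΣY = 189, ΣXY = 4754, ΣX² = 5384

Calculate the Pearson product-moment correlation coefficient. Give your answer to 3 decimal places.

-0.162

r = (nΣXY − ΣXΣY) / √[(nΣX² − (ΣX)²)(nΣY² − (ΣY)²)]
Numerator: 7×4754 − 180×189 = -742
Denominator: √[(37688 − 32400)(39697 − 35721)] = √[5288 × 3976] = 4585.3122
r = -742 / 4585.3122 ≈ -0.162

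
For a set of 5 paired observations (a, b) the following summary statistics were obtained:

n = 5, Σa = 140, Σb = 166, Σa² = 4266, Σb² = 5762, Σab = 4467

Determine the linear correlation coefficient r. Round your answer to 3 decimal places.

-0.614

r = (nΣab − ΣaΣb) / √[(nΣa² − (Σa)²)(nΣb² − (Σb)²)]
Numerator: 5×4467 − 140×166 = -905
Denominator: √[(21330 − 19600)(28810 − 27556)] = √[1730 × 1254] = 1472.8951
r = -905 / 1472.8951 ≈ -0.614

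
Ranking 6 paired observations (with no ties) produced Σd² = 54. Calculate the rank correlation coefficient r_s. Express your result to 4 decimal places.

ρ = 1 − 6Σd² / [n(n²−1)] = 1 − 6×54 / (6×35)
  = 1 − 324/210 = 1 − 1.54286 ≈ -0.5429

-0.5429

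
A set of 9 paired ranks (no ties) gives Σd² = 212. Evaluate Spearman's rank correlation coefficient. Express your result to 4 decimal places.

-0.7667

ρ = 1 − 6Σd² / [n(n²−1)] = 1 − 6×212 / (9×80)
  = 1 − 1272/720 = 1 − 1.76667 ≈ -0.7667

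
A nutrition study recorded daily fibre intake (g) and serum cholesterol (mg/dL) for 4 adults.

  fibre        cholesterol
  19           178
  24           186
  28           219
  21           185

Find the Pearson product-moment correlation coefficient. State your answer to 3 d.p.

n = 4, Σx = 92, Σy = 768, Σx² = 2162, Σy² = 148466, Σxy = 17863
nΣxy − ΣxΣy = 71452 − 70656 = 796
nΣx² − (Σx)² = 8648 − 8464 = 184; nΣy² − (Σy)² = 593864 − 589824 = 4040
r = 796 / √(184 × 4040) = 796 / 862.1833 ≈ 0.923

0.923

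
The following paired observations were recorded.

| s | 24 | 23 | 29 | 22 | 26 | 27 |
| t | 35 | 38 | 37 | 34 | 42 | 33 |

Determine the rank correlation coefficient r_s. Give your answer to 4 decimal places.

Rank s: 3, 2, 6, 1, 4, 5
Rank t: 3, 5, 4, 2, 6, 1
d = rank(s) − rank(t): 0, -3, 2, -1, -2, 4; Σd² = 34
ρ = 1 − 6Σd² / [n(n²−1)] = 1 − 6×34 / (6×35) = 1 − 204/210 ≈ 0.0286

0.0286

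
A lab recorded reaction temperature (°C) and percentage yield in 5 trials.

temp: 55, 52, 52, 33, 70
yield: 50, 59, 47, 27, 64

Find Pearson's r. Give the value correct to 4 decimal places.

0.9193

n = 5, Σx = 262, Σy = 247, Σx² = 14422, Σy² = 13015, Σxy = 13633
nΣxy − ΣxΣy = 68165 − 64714 = 3451
nΣx² − (Σx)² = 72110 − 68644 = 3466; nΣy² − (Σy)² = 65075 − 61009 = 4066
r = 3451 / √(3466 × 4066) = 3451 / 3754.0320 ≈ 0.9193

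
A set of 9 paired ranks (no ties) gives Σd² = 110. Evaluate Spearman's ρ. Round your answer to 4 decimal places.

0.0833

ρ = 1 − 6Σd² / [n(n²−1)] = 1 − 6×110 / (9×80)
  = 1 − 660/720 = 1 − 0.91667 ≈ 0.0833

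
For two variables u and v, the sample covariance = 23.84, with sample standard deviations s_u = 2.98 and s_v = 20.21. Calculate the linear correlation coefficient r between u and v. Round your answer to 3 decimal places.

0.396

r = Cov(u,v) / (s_u · s_v) = 23.84 / (2.98 × 20.21)
  = 23.84 / 60.2258 ≈ 0.396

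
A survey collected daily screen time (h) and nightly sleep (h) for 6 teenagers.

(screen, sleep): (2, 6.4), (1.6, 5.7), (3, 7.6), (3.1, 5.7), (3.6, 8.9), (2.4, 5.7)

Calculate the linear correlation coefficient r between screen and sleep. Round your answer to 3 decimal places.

n = 6, Σx = 15.7, Σy = 40, Σx² = 43.89, Σy² = 275.4, Σxy = 108.11
nΣxy − ΣxΣy = 648.66 − 628 = 20.66
nΣx² − (Σx)² = 263.34 − 246.49 = 16.85; nΣy² − (Σy)² = 1652.4 − 1600 = 52.4
r = 20.66 / √(16.85 × 52.4) = 20.66 / 29.7143 ≈ 0.695

0.695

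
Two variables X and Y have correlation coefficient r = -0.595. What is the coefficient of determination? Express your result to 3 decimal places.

r² = (-0.595)² = 0.354

0.354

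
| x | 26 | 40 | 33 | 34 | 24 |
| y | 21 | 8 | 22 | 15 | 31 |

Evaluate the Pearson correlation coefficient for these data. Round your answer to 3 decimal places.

-0.902

n = 5, Σx = 157, Σy = 97, Σx² = 5097, Σy² = 2175, Σxy = 2846
nΣxy − ΣxΣy = 14230 − 15229 = -999
nΣx² − (Σx)² = 25485 − 24649 = 836; nΣy² − (Σy)² = 10875 − 9409 = 1466
r = -999 / √(836 × 1466) = -999 / 1107.0574 ≈ -0.902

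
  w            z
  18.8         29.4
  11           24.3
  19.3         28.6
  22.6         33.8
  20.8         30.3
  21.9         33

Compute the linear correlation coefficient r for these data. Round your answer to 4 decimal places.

0.9493

n = 6, Σw = 114.4, Σz = 179.4, Σw² = 2269.94, Σz² = 5422.34, Σwz = 3488.82
nΣwz − ΣwΣz = 20932.92 − 20523.36 = 409.56
nΣw² − (Σw)² = 13619.64 − 13087.36 = 532.28; nΣz² − (Σz)² = 32534.04 − 32184.36 = 349.68
r = 409.56 / √(532.28 × 349.68) = 409.56 / 431.4252 ≈ 0.9493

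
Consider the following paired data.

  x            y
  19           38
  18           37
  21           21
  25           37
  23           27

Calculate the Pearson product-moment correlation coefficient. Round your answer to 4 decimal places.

n = 5, Σx = 106, Σy = 160, Σx² = 2280, Σy² = 5352, Σxy = 3375
nΣxy − ΣxΣy = 16875 − 16960 = -85
nΣx² − (Σx)² = 11400 − 11236 = 164; nΣy² − (Σy)² = 26760 − 25600 = 1160
r = -85 / √(164 × 1160) = -85 / 436.1651 ≈ -0.1949

-0.1949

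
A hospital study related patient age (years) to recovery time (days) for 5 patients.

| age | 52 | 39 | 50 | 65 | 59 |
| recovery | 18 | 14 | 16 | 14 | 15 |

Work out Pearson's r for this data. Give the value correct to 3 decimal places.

-0.061

n = 5, Σx = 265, Σy = 77, Σx² = 14431, Σy² = 1197, Σxy = 4077
nΣxy − ΣxΣy = 20385 − 20405 = -20
nΣx² − (Σx)² = 72155 − 70225 = 1930; nΣy² − (Σy)² = 5985 − 5929 = 56
r = -20 / √(1930 × 56) = -20 / 328.7552 ≈ -0.061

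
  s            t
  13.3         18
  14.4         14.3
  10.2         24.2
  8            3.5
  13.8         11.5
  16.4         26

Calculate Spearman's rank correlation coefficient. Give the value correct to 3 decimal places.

Rank s: 3, 5, 2, 1, 4, 6
Rank t: 4, 3, 5, 1, 2, 6
d = rank(s) − rank(t): -1, 2, -3, 0, 2, 0; Σd² = 18
ρ = 1 − 6Σd² / [n(n²−1)] = 1 − 6×18 / (6×35) = 1 − 108/210 ≈ 0.486

0.486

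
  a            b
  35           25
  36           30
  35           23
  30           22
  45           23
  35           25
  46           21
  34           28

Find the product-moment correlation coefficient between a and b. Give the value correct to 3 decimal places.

n = 8, Σa = 296, Σb = 197, Σa² = 11168, Σb² = 4917, Σab = 7248
nΣab − ΣaΣb = 57984 − 58312 = -328
nΣa² − (Σa)² = 89344 − 87616 = 1728; nΣb² − (Σb)² = 39336 − 38809 = 527
r = -328 / √(1728 × 527) = -328 / 954.2830 ≈ -0.344

-0.344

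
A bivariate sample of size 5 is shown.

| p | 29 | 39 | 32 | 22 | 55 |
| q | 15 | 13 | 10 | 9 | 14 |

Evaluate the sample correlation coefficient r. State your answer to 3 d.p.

n = 5, Σp = 177, Σq = 61, Σp² = 6895, Σq² = 771, Σpq = 2230
nΣpq − ΣpΣq = 11150 − 10797 = 353
nΣp² − (Σp)² = 34475 − 31329 = 3146; nΣq² − (Σq)² = 3855 − 3721 = 134
r = 353 / √(3146 × 134) = 353 / 649.2796 ≈ 0.544

0.544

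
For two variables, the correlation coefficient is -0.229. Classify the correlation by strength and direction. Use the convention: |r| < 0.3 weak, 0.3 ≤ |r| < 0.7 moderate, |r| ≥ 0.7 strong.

weak negative

r = -0.229 < 0 so the relationship is negative.
|r| = 0.229, which falls in the weak range.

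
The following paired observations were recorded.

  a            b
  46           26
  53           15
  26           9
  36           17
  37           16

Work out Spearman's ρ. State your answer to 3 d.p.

0.300

Rank a: 4, 5, 1, 2, 3
Rank b: 5, 2, 1, 4, 3
d = rank(a) − rank(b): -1, 3, 0, -2, 0; Σd² = 14
ρ = 1 − 6Σd² / [n(n²−1)] = 1 − 6×14 / (5×24) = 1 − 84/120 ≈ 0.300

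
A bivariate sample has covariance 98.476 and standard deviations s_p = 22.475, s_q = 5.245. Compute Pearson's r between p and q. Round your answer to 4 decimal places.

r = Cov(p,q) / (s_p · s_q) = 98.476 / (22.475 × 5.245)
  = 98.476 / 117.8814 ≈ 0.8354

0.8354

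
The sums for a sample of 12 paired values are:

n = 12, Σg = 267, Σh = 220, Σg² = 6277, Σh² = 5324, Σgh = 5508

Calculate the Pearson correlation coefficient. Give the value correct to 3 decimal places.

r = (nΣgh − ΣgΣh) / √[(nΣg² − (Σg)²)(nΣh² − (Σh)²)]
Numerator: 12×5508 − 267×220 = 7356
Denominator: √[(75324 − 71289)(63888 − 48400)] = √[4035 × 15488] = 7905.3197
r = 7356 / 7905.3197 ≈ 0.931

0.931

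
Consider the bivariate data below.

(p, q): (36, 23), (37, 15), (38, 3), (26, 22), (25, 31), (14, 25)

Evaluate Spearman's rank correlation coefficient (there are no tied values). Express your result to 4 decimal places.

Rank p: 4, 5, 6, 3, 2, 1
Rank q: 4, 2, 1, 3, 6, 5
d = rank(p) − rank(q): 0, 3, 5, 0, -4, -4; Σd² = 66
ρ = 1 − 6Σd² / [n(n²−1)] = 1 − 6×66 / (6×35) = 1 − 396/210 ≈ -0.8857

-0.8857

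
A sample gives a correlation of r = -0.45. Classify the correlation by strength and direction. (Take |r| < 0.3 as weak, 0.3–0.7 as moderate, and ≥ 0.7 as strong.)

moderate negative

r = -0.45 < 0 so the relationship is negative.
|r| = 0.45, which falls in the moderate range.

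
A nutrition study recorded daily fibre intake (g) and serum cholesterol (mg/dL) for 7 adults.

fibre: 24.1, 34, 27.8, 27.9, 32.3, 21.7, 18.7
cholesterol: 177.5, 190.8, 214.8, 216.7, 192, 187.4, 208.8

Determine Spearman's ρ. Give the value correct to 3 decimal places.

0.143

Rank fibre: 3, 7, 4, 5, 6, 2, 1
Rank cholesterol: 1, 3, 6, 7, 4, 2, 5
d = rank(fibre) − rank(cholesterol): 2, 4, -2, -2, 2, 0, -4; Σd² = 48
ρ = 1 − 6Σd² / [n(n²−1)] = 1 − 6×48 / (7×48) = 1 − 288/336 ≈ 0.143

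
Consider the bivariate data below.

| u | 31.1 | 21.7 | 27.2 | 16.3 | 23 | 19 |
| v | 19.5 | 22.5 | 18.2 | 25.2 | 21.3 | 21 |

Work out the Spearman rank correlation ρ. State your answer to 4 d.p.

Rank u: 6, 3, 5, 1, 4, 2
Rank v: 2, 5, 1, 6, 4, 3
d = rank(u) − rank(v): 4, -2, 4, -5, 0, -1; Σd² = 62
ρ = 1 − 6Σd² / [n(n²−1)] = 1 − 6×62 / (6×35) = 1 − 372/210 ≈ -0.7714

-0.7714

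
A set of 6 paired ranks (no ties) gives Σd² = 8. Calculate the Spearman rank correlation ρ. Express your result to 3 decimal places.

0.771

ρ = 1 − 6Σd² / [n(n²−1)] = 1 − 6×8 / (6×35)
  = 1 − 48/210 = 1 − 0.2286 ≈ 0.771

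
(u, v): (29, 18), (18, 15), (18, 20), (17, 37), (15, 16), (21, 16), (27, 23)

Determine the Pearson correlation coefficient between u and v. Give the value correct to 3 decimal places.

-0.104

n = 7, Σu = 145, Σv = 145, Σu² = 3173, Σv² = 3359, Σuv = 2978
nΣuv − ΣuΣv = 20846 − 21025 = -179
nΣu² − (Σu)² = 22211 − 21025 = 1186; nΣv² − (Σv)² = 23513 − 21025 = 2488
r = -179 / √(1186 × 2488) = -179 / 1717.7800 ≈ -0.104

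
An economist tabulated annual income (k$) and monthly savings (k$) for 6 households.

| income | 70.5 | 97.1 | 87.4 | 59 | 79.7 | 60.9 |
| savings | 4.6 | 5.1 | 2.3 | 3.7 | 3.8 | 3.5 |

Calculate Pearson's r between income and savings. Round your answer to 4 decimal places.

0.1675

n = 6, Σx = 454.6, Σy = 23, Σx² = 35579.32, Σy² = 92.84, Σxy = 1754.84
nΣxy − ΣxΣy = 10529.04 − 10455.8 = 73.24
nΣx² − (Σx)² = 213475.92 − 206661.16 = 6814.76; nΣy² − (Σy)² = 557.04 − 529 = 28.04
r = 73.24 / √(6814.76 × 28.04) = 73.24 / 437.1337 ≈ 0.1675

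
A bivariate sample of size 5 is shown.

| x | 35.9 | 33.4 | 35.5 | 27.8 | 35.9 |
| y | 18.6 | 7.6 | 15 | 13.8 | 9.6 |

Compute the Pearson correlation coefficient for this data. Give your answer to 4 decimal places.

n = 5, Σx = 168.5, Σy = 64.6, Σx² = 5726.27, Σy² = 911.32, Σxy = 2182.36
nΣxy − ΣxΣy = 10911.8 − 10885.1 = 26.7
nΣx² − (Σx)² = 28631.35 − 28392.25 = 239.1; nΣy² − (Σy)² = 4556.6 − 4173.16 = 383.44
r = 26.7 / √(239.1 × 383.44) = 26.7 / 302.7879 ≈ 0.0882

0.0882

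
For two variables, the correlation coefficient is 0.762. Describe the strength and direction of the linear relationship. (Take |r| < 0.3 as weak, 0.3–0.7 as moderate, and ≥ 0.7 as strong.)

strong positive

r = 0.762 > 0 so the relationship is positive.
|r| = 0.762, which falls in the strong range.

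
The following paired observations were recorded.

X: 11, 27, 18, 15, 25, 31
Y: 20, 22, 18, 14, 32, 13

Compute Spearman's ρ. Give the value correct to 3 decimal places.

-0.086

Rank X: 1, 5, 3, 2, 4, 6
Rank Y: 4, 5, 3, 2, 6, 1
d = rank(X) − rank(Y): -3, 0, 0, 0, -2, 5; Σd² = 38
ρ = 1 − 6Σd² / [n(n²−1)] = 1 − 6×38 / (6×35) = 1 − 228/210 ≈ -0.086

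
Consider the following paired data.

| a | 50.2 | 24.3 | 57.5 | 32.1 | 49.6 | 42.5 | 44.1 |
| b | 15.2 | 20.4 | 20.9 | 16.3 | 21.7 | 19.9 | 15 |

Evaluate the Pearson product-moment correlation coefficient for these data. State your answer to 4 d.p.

0.0819

n = 7, Σa = 300.3, Σb = 129.4, Σa² = 13658.41, Σb² = 2441.6, Σab = 5567.31
nΣab − ΣaΣb = 38971.17 − 38858.82 = 112.35
nΣa² − (Σa)² = 95608.87 − 90180.09 = 5428.78; nΣb² − (Σb)² = 17091.2 − 16744.36 = 346.84
r = 112.35 / √(5428.78 × 346.84) = 112.35 / 1372.1946 ≈ 0.0819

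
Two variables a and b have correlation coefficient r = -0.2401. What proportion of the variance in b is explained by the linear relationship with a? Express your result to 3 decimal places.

0.058

r² = (-0.2401)² = 0.058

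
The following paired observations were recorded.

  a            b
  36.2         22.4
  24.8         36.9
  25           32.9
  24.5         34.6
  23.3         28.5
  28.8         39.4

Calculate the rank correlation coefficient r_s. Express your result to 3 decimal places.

Rank a: 6, 3, 4, 2, 1, 5
Rank b: 1, 5, 3, 4, 2, 6
d = rank(a) − rank(b): 5, -2, 1, -2, -1, -1; Σd² = 36
ρ = 1 − 6Σd² / [n(n²−1)] = 1 − 6×36 / (6×35) = 1 − 216/210 ≈ -0.029

-0.029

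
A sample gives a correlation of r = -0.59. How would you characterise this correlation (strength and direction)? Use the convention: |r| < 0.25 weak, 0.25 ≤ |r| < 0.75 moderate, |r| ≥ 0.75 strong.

r = -0.59 < 0 so the relationship is negative.
|r| = 0.59, which falls in the moderate range.

moderate negative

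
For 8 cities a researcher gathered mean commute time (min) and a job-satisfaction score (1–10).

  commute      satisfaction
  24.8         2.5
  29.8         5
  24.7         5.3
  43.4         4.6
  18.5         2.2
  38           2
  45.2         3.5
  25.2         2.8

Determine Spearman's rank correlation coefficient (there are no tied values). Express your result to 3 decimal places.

Rank commute: 3, 5, 2, 7, 1, 6, 8, 4
Rank satisfaction: 3, 7, 8, 6, 2, 1, 5, 4
d = rank(commute) − rank(satisfaction): 0, -2, -6, 1, -1, 5, 3, 0; Σd² = 76
ρ = 1 − 6Σd² / [n(n²−1)] = 1 − 6×76 / (8×63) = 1 − 456/504 ≈ 0.095

0.095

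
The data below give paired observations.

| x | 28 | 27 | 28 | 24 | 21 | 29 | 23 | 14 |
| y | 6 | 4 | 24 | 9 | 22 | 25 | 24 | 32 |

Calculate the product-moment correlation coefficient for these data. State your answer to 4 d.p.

-0.5211

n = 8, Σx = 194, Σy = 146, Σx² = 4880, Σy² = 3418, Σxy = 3351
nΣxy − ΣxΣy = 26808 − 28324 = -1516
nΣx² − (Σx)² = 39040 − 37636 = 1404; nΣy² − (Σy)² = 27344 − 21316 = 6028
r = -1516 / √(1404 × 6028) = -1516 / 2909.1772 ≈ -0.5211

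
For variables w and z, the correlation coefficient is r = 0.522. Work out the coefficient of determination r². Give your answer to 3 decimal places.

0.272

r² = (0.522)² = 0.272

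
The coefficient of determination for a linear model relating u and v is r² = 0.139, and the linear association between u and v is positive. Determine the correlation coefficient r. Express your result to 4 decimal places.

|r| = √0.139 = 0.3728
The association is positive, so r = 0.3728.

0.3728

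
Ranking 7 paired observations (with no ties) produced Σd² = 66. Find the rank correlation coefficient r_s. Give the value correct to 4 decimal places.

ρ = 1 − 6Σd² / [n(n²−1)] = 1 − 6×66 / (7×48)
  = 1 − 396/336 = 1 − 1.17857 ≈ -0.1786

-0.1786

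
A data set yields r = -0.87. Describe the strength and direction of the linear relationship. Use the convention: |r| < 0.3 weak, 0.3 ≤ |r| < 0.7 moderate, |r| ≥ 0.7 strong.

r = -0.87 < 0 so the relationship is negative.
|r| = 0.87, which falls in the strong range.

strong negative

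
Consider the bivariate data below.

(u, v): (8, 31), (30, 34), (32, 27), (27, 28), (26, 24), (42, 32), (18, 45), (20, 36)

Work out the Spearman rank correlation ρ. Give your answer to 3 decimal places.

-0.286

Rank u: 1, 6, 7, 5, 4, 8, 2, 3
Rank v: 4, 6, 2, 3, 1, 5, 8, 7
d = rank(u) − rank(v): -3, 0, 5, 2, 3, 3, -6, -4; Σd² = 108
ρ = 1 − 6Σd² / [n(n²−1)] = 1 − 6×108 / (8×63) = 1 − 648/504 ≈ -0.286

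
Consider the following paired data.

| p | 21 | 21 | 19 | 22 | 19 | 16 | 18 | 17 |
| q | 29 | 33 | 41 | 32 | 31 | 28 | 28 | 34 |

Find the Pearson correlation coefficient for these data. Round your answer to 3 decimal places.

0.127

n = 8, Σp = 153, Σq = 256, Σp² = 2957, Σq² = 8320, Σpq = 4904
nΣpq − ΣpΣq = 39232 − 39168 = 64
nΣp² − (Σp)² = 23656 − 23409 = 247; nΣq² − (Σq)² = 66560 − 65536 = 1024
r = 64 / √(247 × 1024) = 64 / 502.9195 ≈ 0.127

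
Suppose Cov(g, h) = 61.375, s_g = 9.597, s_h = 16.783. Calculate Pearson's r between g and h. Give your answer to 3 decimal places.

0.381

r = Cov(g,h) / (s_g · s_h) = 61.375 / (9.597 × 16.783)
  = 61.375 / 161.0665 ≈ 0.381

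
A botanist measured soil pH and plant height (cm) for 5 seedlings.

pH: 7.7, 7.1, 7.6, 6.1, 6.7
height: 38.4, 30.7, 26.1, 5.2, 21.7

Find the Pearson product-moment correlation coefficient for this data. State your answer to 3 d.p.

0.900

n = 5, Σx = 35.2, Σy = 122.1, Σx² = 249.56, Σy² = 3596.19, Σxy = 889.12
nΣxy − ΣxΣy = 4445.6 − 4297.92 = 147.68
nΣx² − (Σx)² = 1247.8 − 1239.04 = 8.76; nΣy² − (Σy)² = 17980.95 − 14908.41 = 3072.54
r = 147.68 / √(8.76 × 3072.54) = 147.68 / 164.0593 ≈ 0.900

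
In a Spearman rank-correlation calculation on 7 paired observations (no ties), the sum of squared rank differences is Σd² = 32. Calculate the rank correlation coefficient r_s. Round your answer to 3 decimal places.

0.429

ρ = 1 − 6Σd² / [n(n²−1)] = 1 − 6×32 / (7×48)
  = 1 − 192/336 = 1 − 0.5714 ≈ 0.429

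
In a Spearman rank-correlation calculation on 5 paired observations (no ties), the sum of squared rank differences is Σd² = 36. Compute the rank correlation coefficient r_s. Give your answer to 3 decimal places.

-0.800

ρ = 1 − 6Σd² / [n(n²−1)] = 1 − 6×36 / (5×24)
  = 1 − 216/120 = 1 − 1.8000 ≈ -0.800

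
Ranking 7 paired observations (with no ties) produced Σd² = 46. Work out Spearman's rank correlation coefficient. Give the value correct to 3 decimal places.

ρ = 1 − 6Σd² / [n(n²−1)] = 1 − 6×46 / (7×48)
  = 1 − 276/336 = 1 − 0.8214 ≈ 0.179

0.179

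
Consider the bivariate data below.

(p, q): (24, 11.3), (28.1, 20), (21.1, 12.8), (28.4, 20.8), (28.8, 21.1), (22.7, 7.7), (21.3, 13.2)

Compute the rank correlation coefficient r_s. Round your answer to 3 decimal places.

Rank p: 4, 5, 1, 6, 7, 3, 2
Rank q: 2, 5, 3, 6, 7, 1, 4
d = rank(p) − rank(q): 2, 0, -2, 0, 0, 2, -2; Σd² = 16
ρ = 1 − 6Σd² / [n(n²−1)] = 1 − 6×16 / (7×48) = 1 − 96/336 ≈ 0.714

0.714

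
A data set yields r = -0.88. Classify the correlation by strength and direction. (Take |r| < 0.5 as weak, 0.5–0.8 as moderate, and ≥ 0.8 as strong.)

r = -0.88 < 0 so the relationship is negative.
|r| = 0.88, which falls in the strong range.

strong negative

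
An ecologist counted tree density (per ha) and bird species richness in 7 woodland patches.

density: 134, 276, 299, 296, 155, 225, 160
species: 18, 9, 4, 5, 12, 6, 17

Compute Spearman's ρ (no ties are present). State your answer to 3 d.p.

Rank density: 1, 5, 7, 6, 2, 4, 3
Rank species: 7, 4, 1, 2, 5, 3, 6
d = rank(density) − rank(species): -6, 1, 6, 4, -3, 1, -3; Σd² = 108
ρ = 1 − 6Σd² / [n(n²−1)] = 1 − 6×108 / (7×48) = 1 − 648/336 ≈ -0.929

-0.929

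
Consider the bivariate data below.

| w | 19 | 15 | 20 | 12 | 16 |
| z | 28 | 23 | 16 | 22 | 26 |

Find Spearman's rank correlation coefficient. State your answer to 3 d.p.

Rank w: 4, 2, 5, 1, 3
Rank z: 5, 3, 1, 2, 4
d = rank(w) − rank(z): -1, -1, 4, -1, -1; Σd² = 20
ρ = 1 − 6Σd² / [n(n²−1)] = 1 − 6×20 / (5×24) = 1 − 120/120 ≈ 0.000

0.000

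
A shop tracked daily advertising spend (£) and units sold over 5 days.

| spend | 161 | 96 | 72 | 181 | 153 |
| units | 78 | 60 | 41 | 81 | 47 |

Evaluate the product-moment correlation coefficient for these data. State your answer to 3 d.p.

0.727

n = 5, Σx = 663, Σy = 307, Σx² = 96491, Σy² = 20135, Σxy = 43122
nΣxy − ΣxΣy = 215610 − 203541 = 12069
nΣx² − (Σx)² = 482455 − 439569 = 42886; nΣy² − (Σy)² = 100675 − 94249 = 6426
r = 12069 / √(42886 × 6426) = 12069 / 16600.7661 ≈ 0.727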